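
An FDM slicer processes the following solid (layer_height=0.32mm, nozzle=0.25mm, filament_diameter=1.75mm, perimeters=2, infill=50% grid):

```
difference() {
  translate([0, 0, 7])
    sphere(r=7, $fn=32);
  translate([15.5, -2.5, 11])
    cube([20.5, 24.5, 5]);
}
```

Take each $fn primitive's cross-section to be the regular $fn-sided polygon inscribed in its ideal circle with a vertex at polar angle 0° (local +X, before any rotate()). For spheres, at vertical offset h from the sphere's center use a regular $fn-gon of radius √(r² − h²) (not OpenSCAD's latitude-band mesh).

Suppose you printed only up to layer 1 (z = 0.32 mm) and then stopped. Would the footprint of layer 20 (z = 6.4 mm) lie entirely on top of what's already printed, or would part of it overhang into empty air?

Compare the two slices. At z = 0.32: the r=7 sphere contributes a regular 32-gon of circumradius √(7²−6.68²) = 2.092 (area = (32/2)·2.092²·sin(360°/32) = 13.66 mm²); the cube at (15.5, -2.5) is not intersected at this z (z outside [11, 16]); Subtracting the remaining from the first: none of the subtracted shapes is present at this height, so the r=7 sphere is unchanged — area = 13.66 mm². At z = 6.4: the r=7 sphere contributes a regular 32-gon of circumradius √(7²−0.6²) = 6.974 (area = (32/2)·6.974²·sin(360°/32) = 151.83 mm²); the cube at (15.5, -2.5) is absent (z outside [11, 16]); Taking the first minus the rest: none of the subtracted shapes is present at this height, so the r=7 sphere is unchanged — area = 151.83 mm². Checking containment: at z = 6.4 the cross-section extends beyond the z = 0.32 cross-section by about 138.16 mm².

part overhangs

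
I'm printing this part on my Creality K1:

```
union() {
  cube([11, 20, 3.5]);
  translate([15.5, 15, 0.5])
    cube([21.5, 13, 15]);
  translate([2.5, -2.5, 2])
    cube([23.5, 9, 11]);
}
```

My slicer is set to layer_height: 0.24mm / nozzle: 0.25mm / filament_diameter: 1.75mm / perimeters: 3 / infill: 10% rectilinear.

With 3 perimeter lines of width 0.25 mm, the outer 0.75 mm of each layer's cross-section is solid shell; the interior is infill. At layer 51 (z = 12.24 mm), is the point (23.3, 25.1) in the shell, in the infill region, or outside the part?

At z = 12.24 mm: the cube is not intersected at this z (z outside [0, 3.5]); the cube at (15.5, 15) (footprint 21.5×13) is included at this height; the cube at (2.5, -2.5) (footprint 23.5×9) is included at this height; Combining (union): the 2 present regions are separate (no shared area or edge), so areas and boundary lengths simply add and each stays a separate island — 2 connected regions. Overall, the cross-section has 2 separate islands. The nearest boundary edge runs (15.50, 28.00)→(37.00, 28.00); distance from the point to it = 2.90 mm. (Shell/infill is judged within the island containing the point — the largest one.) The point is inside the cross-section and 2.90 mm from the nearest boundary — more than the 0.75 mm shell width (3 × 0.25), so it's in the infill interior.

infill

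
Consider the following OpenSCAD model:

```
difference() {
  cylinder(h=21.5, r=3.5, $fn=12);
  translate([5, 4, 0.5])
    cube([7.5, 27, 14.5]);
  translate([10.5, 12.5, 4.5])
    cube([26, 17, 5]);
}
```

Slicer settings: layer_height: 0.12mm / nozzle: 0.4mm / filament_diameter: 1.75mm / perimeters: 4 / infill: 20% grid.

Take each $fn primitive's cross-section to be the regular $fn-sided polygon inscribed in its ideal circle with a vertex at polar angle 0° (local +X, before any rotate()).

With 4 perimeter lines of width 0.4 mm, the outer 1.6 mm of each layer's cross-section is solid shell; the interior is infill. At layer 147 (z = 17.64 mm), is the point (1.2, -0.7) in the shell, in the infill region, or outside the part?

infill

At z = 17.64 mm: the r=3.5 cylinder contributes a regular 12-gon of circumradius 3.5; the cube at (5, 4) is not intersected at this z (z outside [0.5, 15]); the cube at (10.5, 12.5) is absent (z outside [4.5, 9.5]); Subtracting the remaining from the first: none of the subtracted shapes is present at this height, so the r=3.5 cylinder is unchanged — 1 connected region. Overall, the cross-section is a single solid region. The nearest boundary edge runs (1.75, -3.03)→(3.03, -1.75); distance from the point to it = 2.04 mm. The point is inside the cross-section and 2.04 mm from the nearest boundary — more than the 1.6 mm shell width (4 × 0.4), so it's in the infill interior.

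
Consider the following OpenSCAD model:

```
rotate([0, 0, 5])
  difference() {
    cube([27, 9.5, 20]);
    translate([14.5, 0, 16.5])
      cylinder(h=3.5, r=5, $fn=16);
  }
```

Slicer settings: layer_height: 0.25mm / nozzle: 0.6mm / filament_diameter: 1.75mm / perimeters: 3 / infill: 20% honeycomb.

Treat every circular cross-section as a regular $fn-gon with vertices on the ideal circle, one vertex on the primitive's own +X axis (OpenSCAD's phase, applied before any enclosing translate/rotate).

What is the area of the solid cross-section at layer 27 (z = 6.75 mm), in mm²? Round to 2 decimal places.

At z = 6.75 mm: the cube is present — its section is the full 27×9.5 rectangle (area 256.50 mm²); the cylinder at (14.5, 0) does not reach this height (z outside [16.5, 20]); Taking the first minus the rest: none of the subtracted shapes is present at this height, so the 27×9.5 cube is unchanged — area = 256.50 mm²; (whole slice rotated 5° about Z — lengths, areas and connectivity unchanged). Overall, the cross-section is a single solid region. Net area = 256.50 mm².

256.50 mm²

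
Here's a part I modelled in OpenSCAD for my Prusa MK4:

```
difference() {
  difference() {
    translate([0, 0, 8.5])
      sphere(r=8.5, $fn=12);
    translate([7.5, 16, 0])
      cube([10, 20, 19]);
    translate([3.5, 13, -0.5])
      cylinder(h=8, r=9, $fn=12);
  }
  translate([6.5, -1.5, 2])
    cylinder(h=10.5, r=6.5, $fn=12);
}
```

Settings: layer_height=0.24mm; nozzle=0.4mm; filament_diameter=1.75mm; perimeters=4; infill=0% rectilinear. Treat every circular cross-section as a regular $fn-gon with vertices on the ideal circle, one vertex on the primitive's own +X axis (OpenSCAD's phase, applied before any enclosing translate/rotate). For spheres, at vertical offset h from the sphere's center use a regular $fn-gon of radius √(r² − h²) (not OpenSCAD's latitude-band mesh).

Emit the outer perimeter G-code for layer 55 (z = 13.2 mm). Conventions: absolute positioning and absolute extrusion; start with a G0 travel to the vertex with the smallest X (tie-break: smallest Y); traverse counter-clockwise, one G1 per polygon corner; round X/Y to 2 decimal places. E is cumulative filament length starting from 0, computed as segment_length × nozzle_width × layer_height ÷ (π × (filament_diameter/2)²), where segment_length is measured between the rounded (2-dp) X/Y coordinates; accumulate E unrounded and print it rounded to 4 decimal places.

At z = 13.2 mm: the r=8.5 sphere contributes a regular 12-gon of circumradius √(8.5²−4.7²) = 7.082; the cube at (7.5, 16) is present — its section is the full 10×20 rectangle; the cylinder at (3.5, 13) is absent (z outside [-0.5, 7.5]); Subtracting the remaining from the first: starting from the r=8.5 sphere, the 10×20 cube at (7.5, 16) misses the remaining region (no effect) — 1 connected region; the cylinder at (6.5, -1.5) is absent (z outside [2, 12.5]); After the difference (first − rest): none of the subtracted shapes is present at this height, so that combined region is unchanged — 1 connected region. The outline is a single polygon with 12 vertices. Extrusion per mm of travel: 0.4 × 0.24 / (π × 0.875²) = 0.039912. Accumulating E over each segment gives final E = 1.7551.

G0 X-7.08 Y0.00 Z13.20
G1 X-6.13 Y-3.54 E0.1463
G1 X-3.54 Y-6.13 E0.2925
G1 X0.00 Y-7.08 E0.4388
G1 X3.54 Y-6.13 E0.5851
G1 X6.13 Y-3.54 E0.7312
G1 X7.08 Y0.00 E0.8775
G1 X6.13 Y3.54 E1.0238
G1 X3.54 Y6.13 E1.1700
G1 X0.00 Y7.08 E1.3163
G1 X-3.54 Y6.13 E1.4626
G1 X-6.13 Y3.54 E1.6088
G1 X-7.08 Y0.00 E1.7551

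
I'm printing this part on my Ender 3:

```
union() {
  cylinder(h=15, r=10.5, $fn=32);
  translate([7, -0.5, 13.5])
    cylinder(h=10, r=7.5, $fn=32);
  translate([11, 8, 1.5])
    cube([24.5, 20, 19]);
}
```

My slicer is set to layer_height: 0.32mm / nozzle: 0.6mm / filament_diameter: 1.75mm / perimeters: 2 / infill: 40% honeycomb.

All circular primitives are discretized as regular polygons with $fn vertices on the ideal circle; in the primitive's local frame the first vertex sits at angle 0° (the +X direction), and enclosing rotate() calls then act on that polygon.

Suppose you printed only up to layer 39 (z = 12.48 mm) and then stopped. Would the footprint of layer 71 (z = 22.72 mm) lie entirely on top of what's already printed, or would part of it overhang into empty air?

Compare the two slices. At z = 12.48: the r=10.5 cylinder gives a regular 32-gon of circumradius 10.5 (constant along its height) (area = (32/2)·10.500²·sin(360°/32) = 344.14 mm²); the cylinder at (7, -0.5) does not reach this height (z outside [13.5, 23.5]); the cube at (11, 8) (footprint 24.5×20) is included at this height (area 490.00 mm²); Merging all regions: the 2 present regions are separate (no shared area or edge), so areas and boundary lengths simply add and each stays a separate island — area = 834.14 mm². At z = 22.72: the cylinder is not intersected at this z (z outside [0, 15]); the cylinder at (7, -0.5): section is a regular 32-gon, circumradius r=7.5 (area = (32/2)·7.500²·sin(360°/32) = 175.58 mm²); the cube at (11, 8) is absent (z outside [1.5, 20.5]); Combining (union): only the r=7.5 cylinder at (7, -0.5) is present, so the union is just that shape — area = 175.58 mm². Checking containment: at z = 22.72 the cross-section extends beyond the z = 12.48 cross-section by about 50.82 mm².

part overhangs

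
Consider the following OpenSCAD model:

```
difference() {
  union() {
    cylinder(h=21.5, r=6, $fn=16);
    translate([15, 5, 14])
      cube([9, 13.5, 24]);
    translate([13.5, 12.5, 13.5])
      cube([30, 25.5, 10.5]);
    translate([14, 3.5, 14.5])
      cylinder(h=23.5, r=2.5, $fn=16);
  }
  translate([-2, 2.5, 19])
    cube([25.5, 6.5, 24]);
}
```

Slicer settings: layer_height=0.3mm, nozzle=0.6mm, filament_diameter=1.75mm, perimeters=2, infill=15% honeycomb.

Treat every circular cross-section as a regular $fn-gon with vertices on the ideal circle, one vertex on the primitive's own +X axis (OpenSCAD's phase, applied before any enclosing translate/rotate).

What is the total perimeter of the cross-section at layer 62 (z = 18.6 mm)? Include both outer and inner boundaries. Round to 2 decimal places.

At z = 18.6 mm: the r=6 cylinder contributes a regular 16-gon of circumradius 6 (perimeter = 2·16·6.000·sin(180°/16) = 37.46 mm); the 9×13.5 cube at (15, 5) contributes its full rectangle (perimeter 45.00 mm); the cube at (13.5, 12.5) is present — its section is the full 30×25.5 rectangle (perimeter 111.00 mm); the r=2.5 cylinder at (14, 3.5) contributes a regular 16-gon of circumradius 2.5 (perimeter = 2·16·2.500·sin(180°/16) = 15.61 mm); Combining (union): the regions partially overlap (shared area 54.43 mm²), so the edge portions inside another operand are dropped and the merged outline is re-measured after clipping — boundary = 176.09 mm; the cube at (-2, 2.5) does not reach this height (z outside [19, 43]); Subtracting the remaining from the first: none of the subtracted shapes is present at this height, so the result so far is unchanged — boundary = 176.09 mm. Overall, the cross-section has 2 separate islands. Total boundary length (outer) = 176.09 mm.

176.09 mm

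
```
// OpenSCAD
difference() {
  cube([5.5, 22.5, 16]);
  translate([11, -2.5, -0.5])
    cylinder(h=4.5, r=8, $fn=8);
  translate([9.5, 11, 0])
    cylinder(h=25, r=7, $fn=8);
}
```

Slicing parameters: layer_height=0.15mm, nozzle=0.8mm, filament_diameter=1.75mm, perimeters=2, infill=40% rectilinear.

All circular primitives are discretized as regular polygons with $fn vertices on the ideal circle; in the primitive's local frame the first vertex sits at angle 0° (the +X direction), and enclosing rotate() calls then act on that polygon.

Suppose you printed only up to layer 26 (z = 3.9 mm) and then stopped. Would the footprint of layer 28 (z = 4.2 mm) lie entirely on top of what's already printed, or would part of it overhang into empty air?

part overhangs

Compare the two slices. At z = 3.9: the 5.5×22.5 cube contributes its full rectangle (area 123.75 mm²); the cylinder at (11, -2.5): section is a regular 8-gon, circumradius r=8 (area = (8/2)·8.000²·sin(360°/8) = 181.02 mm²); the cylinder at (9.5, 11): section is a regular 8-gon, circumradius r=7 (area = (8/2)·7.000²·sin(360°/8) = 138.59 mm²); After the difference (first − rest): starting from the 5.5×22.5 cube (123.75 mm²), the r=8 cylinder at (11, -2.5) partially overlaps it — only the 2.56 mm² overlap (of its 181.02 mm²) is removed, clipping the outline; the r=7 cylinder at (9.5, 11) partially overlaps it — only the 19.92 mm² overlap (of its 138.59 mm²) is removed, clipping the outline — area = 101.26 mm². At z = 4.2: the cube is present — its section is the full 5.5×22.5 rectangle (area 123.75 mm²); the cylinder at (11, -2.5) is absent (z outside [-0.5, 4]); the r=7 cylinder at (9.5, 11) contributes a regular 8-gon of circumradius 7 (area = (8/2)·7.000²·sin(360°/8) = 138.59 mm²); After the difference (first − rest): starting from the 5.5×22.5 cube (123.75 mm²), the r=7 cylinder at (9.5, 11) partially overlaps it — only the 19.92 mm² overlap (of its 138.59 mm²) is removed, clipping the outline — area = 103.83 mm². Checking containment: at z = 4.2 the cross-section extends beyond the z = 3.9 cross-section by about 2.56 mm².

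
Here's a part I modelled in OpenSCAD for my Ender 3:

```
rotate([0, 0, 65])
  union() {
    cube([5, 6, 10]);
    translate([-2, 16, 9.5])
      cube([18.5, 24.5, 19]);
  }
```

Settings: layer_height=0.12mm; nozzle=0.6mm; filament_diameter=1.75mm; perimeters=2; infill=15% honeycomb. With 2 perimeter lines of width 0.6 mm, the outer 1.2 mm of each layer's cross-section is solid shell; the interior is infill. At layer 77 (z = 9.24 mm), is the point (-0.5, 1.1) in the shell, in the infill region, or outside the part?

shell

At z = 9.24 mm: the cube is present — its section is the full 5×6 rectangle; the cube at (-2, 16) is absent (z outside [9.5, 28.5]); Merging all regions: only the 5×6 cube is present, so the union is just that shape — 1 connected region; (whole slice rotated 65° about Z — lengths, areas and connectivity unchanged). Overall, the cross-section is a single solid region. Undo the 65° rotation: the query point maps to (0.786, 0.918) in the un-rotated model frame. The nearest boundary edge runs (0.00, 6.00)→(0.00, 0.00); distance from the point to it = 0.79 mm. The point is inside the cross-section, 0.79 mm from the nearest boundary — within the 1.2 mm shell band (2 × 0.6).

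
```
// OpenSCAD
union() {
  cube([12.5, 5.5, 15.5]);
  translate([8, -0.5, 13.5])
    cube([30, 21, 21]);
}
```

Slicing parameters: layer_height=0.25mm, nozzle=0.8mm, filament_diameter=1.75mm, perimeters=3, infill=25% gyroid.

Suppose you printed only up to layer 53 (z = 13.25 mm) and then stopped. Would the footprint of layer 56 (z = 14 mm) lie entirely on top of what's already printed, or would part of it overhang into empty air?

Compare the two slices. At z = 13.25: the cube (footprint 12.5×5.5) is included at this height (area 68.75 mm²); the cube at (8, -0.5) is not intersected at this z (z outside [13.5, 34.5]); Merging all regions: only the 12.5×5.5 cube is present, so the union is just that shape — area = 68.75 mm². At z = 14: the cube (footprint 12.5×5.5) is included at this height (area 68.75 mm²); the 30×21 cube at (8, -0.5) contributes its full rectangle (area 630.00 mm²); Combining (union): the regions partially overlap — summed areas 698.75 mm² minus the doubly-counted overlap 24.75 mm² gives 674.00 mm² — area = 674.00 mm². Checking containment: at z = 14 the cross-section extends beyond the z = 13.25 cross-section by about 605.25 mm².

part overhangs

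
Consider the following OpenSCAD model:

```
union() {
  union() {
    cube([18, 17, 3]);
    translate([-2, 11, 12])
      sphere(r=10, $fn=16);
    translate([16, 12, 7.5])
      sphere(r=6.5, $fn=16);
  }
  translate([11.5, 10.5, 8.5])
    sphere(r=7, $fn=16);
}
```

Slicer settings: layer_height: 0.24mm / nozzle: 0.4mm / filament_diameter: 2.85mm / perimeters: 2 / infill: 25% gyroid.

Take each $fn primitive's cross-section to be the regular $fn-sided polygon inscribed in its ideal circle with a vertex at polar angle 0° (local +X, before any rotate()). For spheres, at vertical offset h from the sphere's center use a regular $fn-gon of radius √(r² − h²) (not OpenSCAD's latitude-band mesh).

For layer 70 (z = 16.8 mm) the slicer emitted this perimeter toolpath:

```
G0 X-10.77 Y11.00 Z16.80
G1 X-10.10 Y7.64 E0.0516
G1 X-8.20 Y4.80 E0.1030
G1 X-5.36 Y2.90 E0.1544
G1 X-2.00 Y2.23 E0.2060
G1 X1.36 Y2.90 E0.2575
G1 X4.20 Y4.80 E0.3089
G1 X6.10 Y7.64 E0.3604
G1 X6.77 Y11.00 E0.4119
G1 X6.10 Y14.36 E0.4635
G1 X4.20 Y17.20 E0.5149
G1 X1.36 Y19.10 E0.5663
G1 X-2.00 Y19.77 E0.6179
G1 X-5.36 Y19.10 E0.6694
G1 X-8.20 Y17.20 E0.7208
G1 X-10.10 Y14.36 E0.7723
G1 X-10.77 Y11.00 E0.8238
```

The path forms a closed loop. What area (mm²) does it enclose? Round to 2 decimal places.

235.42 mm²

Apply the shoelace formula to the sequence of (X, Y) vertices; enclosed area = 235.42 mm².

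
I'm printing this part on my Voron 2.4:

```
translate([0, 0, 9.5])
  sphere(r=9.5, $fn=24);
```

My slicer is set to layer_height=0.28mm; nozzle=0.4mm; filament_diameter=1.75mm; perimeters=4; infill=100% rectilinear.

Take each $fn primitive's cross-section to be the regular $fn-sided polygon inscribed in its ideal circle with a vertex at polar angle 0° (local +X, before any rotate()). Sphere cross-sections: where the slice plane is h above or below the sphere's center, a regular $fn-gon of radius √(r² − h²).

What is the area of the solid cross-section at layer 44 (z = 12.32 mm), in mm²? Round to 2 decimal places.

At z = 12.32 mm: the sphere: section is a regular 24-gon, circumradius = √(r²−h²) = √(9.5²−2.82²) = 9.072 (area = (24/2)·9.072²·sin(360°/24) = 255.60 mm²). Overall, the cross-section is a single solid region. Net area = 255.60 mm².

255.60 mm²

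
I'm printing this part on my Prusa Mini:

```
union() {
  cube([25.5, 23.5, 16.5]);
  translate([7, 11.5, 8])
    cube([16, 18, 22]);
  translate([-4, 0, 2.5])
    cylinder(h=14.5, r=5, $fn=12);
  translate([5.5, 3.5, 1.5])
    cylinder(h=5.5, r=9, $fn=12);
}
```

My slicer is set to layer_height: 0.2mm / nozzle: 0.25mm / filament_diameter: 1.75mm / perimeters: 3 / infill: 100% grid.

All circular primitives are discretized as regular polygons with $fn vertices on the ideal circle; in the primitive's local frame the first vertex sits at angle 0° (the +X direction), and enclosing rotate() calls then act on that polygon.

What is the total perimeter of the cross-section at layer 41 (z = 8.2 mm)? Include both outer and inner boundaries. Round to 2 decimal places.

At z = 8.2 mm: the cube is present — its section is the full 25.5×23.5 rectangle (perimeter 98.00 mm); the 16×18 cube at (7, 11.5) contributes its full rectangle (perimeter 68.00 mm); the cylinder at (-4, 0): section is a regular 12-gon, circumradius r=5 (perimeter = 2·12·5.000·sin(180°/12) = 31.06 mm); the cylinder at (5.5, 3.5) is not intersected at this z (z outside [1.5, 7]); Merging all regions: the regions partially overlap (shared area 193.72 mm²), so the edge portions inside another operand are dropped and the merged outline is re-measured after clipping — boundary = 134.17 mm. Overall, the cross-section is a single solid region. Total boundary length (outer) = 134.17 mm.

134.17 mm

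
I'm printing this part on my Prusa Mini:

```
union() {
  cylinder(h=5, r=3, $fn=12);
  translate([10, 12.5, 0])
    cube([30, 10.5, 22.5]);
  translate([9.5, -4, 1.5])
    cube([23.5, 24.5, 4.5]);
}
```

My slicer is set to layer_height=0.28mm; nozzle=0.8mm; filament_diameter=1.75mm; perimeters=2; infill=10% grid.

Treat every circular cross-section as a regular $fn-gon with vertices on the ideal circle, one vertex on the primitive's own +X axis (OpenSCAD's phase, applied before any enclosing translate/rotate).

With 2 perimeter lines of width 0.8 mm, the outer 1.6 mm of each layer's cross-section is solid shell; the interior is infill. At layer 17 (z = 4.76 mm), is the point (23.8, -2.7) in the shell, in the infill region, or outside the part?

At z = 4.76 mm: the r=3 cylinder gives a regular 12-gon of circumradius 3 (constant along its height); the 30×10.5 cube at (10, 12.5) contributes its full rectangle; the 23.5×24.5 cube at (9.5, -4) contributes its full rectangle; Taking the union: the regions partially overlap (shared area 184.00 mm²), so overlapping operands fuse into one piece — 2 connected regions. Overall, the cross-section has 2 separate islands. The nearest boundary edge runs (33.00, -4.00)→(9.50, -4.00); distance from the point to it = 1.30 mm. (Shell/infill is judged within the island containing the point — the largest one.) The point is inside the cross-section, 1.30 mm from the nearest boundary — within the 1.6 mm shell band (2 × 0.8).

shell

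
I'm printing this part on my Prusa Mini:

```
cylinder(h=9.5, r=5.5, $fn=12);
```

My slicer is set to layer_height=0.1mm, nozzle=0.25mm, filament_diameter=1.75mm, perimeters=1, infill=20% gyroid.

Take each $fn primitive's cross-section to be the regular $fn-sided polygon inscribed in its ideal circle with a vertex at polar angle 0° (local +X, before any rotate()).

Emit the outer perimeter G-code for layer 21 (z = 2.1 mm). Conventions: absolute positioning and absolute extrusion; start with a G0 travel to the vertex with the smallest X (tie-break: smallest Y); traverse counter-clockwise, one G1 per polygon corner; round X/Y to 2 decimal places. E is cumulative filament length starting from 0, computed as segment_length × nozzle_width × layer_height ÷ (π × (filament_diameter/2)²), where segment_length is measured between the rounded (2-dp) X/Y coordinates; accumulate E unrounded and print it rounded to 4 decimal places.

G0 X-5.50 Y0.00 Z2.10
G1 X-4.76 Y-2.75 E0.0296
G1 X-2.75 Y-4.76 E0.0591
G1 X0.00 Y-5.50 E0.0887
G1 X2.75 Y-4.76 E0.1183
G1 X4.76 Y-2.75 E0.1479
G1 X5.50 Y0.00 E0.1775
G1 X4.76 Y2.75 E0.2071
G1 X2.75 Y4.76 E0.2366
G1 X0.00 Y5.50 E0.2662
G1 X-2.75 Y4.76 E0.2958
G1 X-4.76 Y2.75 E0.3254
G1 X-5.50 Y0.00 E0.3550

At z = 2.1 mm: the r=5.5 cylinder contributes a regular 12-gon of circumradius 5.5. The outline is a single polygon with 12 vertices. Extrusion per mm of travel: 0.25 × 0.1 / (π × 0.875²) = 0.010394. Accumulating E over each segment gives final E = 0.3550.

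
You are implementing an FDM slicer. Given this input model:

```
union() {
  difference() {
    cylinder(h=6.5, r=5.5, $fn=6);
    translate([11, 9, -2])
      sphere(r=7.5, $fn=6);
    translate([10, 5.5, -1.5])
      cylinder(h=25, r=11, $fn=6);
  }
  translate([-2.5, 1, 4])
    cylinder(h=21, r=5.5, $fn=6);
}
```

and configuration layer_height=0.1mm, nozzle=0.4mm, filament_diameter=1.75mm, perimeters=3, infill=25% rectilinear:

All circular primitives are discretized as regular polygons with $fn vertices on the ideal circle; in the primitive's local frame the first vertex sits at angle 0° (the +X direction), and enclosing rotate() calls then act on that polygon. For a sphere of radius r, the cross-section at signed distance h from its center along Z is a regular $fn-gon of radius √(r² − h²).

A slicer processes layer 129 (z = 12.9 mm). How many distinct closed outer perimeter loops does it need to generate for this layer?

1

At z = 12.9 mm: the cylinder is not intersected at this z (z outside [0, 6.5]); the sphere at (11, 9) is absent (|z−center|=14.900 > r=7.5); the r=11 cylinder at (10, 5.5) contributes a regular 6-gon of circumradius 11; After the difference (first − rest): the first operand is absent here, so nothing remains; the r=5.5 cylinder at (-2.5, 1) contributes a regular 6-gon of circumradius 5.5; Combining (union): only the r=5.5 cylinder at (-2.5, 1) is present, so the union is just that shape — 1 connected region. The result has 1 disconnected region.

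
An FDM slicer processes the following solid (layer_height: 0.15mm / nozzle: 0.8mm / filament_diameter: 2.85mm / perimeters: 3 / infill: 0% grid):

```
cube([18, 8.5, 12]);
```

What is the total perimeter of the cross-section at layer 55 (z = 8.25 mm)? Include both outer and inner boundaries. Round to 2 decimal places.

53.00 mm

At z = 8.25 mm: the cube is present — its section is the full 18×8.5 rectangle (perimeter 53.00 mm). Overall, the cross-section is a single solid region. Total boundary length (outer) = 53.00 mm.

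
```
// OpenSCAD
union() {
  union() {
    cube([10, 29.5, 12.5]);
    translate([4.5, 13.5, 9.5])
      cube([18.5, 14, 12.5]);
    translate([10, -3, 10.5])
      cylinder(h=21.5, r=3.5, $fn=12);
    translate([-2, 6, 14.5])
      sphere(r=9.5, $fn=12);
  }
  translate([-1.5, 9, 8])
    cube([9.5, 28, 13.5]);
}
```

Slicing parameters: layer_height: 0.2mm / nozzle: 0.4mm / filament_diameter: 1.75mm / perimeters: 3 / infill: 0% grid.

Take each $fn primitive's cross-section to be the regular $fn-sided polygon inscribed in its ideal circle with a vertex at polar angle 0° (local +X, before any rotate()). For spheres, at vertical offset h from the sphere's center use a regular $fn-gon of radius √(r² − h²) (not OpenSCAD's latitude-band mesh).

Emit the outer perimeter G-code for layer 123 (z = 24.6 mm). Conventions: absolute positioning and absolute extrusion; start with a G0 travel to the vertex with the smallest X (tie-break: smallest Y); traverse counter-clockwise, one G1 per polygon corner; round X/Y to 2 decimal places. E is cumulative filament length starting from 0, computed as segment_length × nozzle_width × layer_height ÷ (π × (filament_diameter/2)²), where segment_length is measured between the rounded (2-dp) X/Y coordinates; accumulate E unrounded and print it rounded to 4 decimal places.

G0 X6.50 Y-3.00 Z24.60
G1 X6.97 Y-4.75 E0.0603
G1 X8.25 Y-6.03 E0.1205
G1 X10.00 Y-6.50 E0.1807
G1 X11.75 Y-6.03 E0.2410
G1 X13.03 Y-4.75 E0.3012
G1 X13.50 Y-3.00 E0.3615
G1 X13.03 Y-1.25 E0.4218
G1 X11.75 Y0.03 E0.4820
G1 X10.00 Y0.50 E0.5422
G1 X8.25 Y0.03 E0.6025
G1 X6.97 Y-1.25 E0.6627
G1 X6.50 Y-3.00 E0.7230

At z = 24.6 mm: the cube is not intersected at this z (z outside [0, 12.5]); the cube at (4.5, 13.5) does not reach this height (z outside [9.5, 22]); the r=3.5 cylinder at (10, -3) gives a regular 12-gon of circumradius 3.5 (constant along its height); the sphere at (-2, 6) is not intersected at this z (|z−center|=10.100 > r=9.5); Taking the union: only the r=3.5 cylinder at (10, -3) is present, so the union is just that shape — 1 connected region; the cube at (-1.5, 9) is not intersected at this z (z outside [8, 21.5]); Taking the union: only that combined region is present, so the union is just that shape — 1 connected region. The outline is a single polygon with 12 vertices. Extrusion per mm of travel: 0.4 × 0.2 / (π × 0.875²) = 0.033260. Accumulating E over each segment gives final E = 0.7230.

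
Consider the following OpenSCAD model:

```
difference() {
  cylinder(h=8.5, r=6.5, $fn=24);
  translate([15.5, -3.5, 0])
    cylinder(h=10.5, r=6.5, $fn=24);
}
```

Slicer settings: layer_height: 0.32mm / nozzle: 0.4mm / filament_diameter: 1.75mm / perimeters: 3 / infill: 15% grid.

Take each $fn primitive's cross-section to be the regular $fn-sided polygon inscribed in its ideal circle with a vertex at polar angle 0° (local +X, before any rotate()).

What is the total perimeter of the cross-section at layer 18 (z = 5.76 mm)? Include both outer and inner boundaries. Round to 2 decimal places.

At z = 5.76 mm: the r=6.5 cylinder contributes a regular 24-gon of circumradius 6.5 (perimeter = 2·24·6.500·sin(180°/24) = 40.72 mm); the r=6.5 cylinder at (15.5, -3.5) contributes a regular 24-gon of circumradius 6.5 (perimeter = 2·24·6.500·sin(180°/24) = 40.72 mm); After the difference (first − rest): starting from the r=6.5 cylinder, the r=6.5 cylinder at (15.5, -3.5) misses the remaining region (no effect) — boundary = 40.72 mm. Overall, the cross-section is a single solid region. Total boundary length (outer) = 40.72 mm.

40.72 mm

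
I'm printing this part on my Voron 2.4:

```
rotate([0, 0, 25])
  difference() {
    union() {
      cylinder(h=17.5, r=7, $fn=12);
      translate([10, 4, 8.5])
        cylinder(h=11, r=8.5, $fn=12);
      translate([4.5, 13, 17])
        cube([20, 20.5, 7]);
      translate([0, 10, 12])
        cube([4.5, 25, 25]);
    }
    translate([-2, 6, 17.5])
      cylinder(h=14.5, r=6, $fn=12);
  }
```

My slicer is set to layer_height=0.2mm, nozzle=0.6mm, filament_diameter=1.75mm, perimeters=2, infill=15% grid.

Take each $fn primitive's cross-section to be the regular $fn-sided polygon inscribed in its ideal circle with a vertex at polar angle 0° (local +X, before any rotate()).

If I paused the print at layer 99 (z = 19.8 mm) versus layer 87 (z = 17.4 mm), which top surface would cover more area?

layer 87 (z = 17.4 mm)

Layer 99 (z = 19.8): the cylinder is absent (z outside [0, 17.5]); the cylinder at (10, 4) is not intersected at this z (z outside [8.5, 19.5]); the cube at (4.5, 13) (footprint 20×20.5) is included at this height (area 410.00 mm²); the cube at (0, 10) (footprint 4.5×25) is included at this height (area 112.50 mm²); Combining (union): the 2 present regions share edge segments without overlapping in area, so areas simply add but the touching pieces fuse into one outline (the shared edge portions become interior and drop out of the boundary) — area = 522.50 mm²; the cylinder at (-2, 6): section is a regular 12-gon, circumradius r=6 (area = (12/2)·6.000²·sin(360°/12) = 108.00 mm²); Taking the first minus the rest: starting from that combined region (522.50 mm²), the r=6 cylinder at (-2, 6) partially overlaps it — only the 2.05 mm² overlap (of its 108.00 mm²) is removed, clipping the outline — area = 520.45 mm²; (whole slice rotated 25° about Z — lengths, areas and connectivity unchanged). So its area = 520.45 mm². Layer 87 (z = 17.4): the r=7 cylinder contributes a regular 12-gon of circumradius 7 (area = (12/2)·7.000²·sin(360°/12) = 147.00 mm²); the cylinder at (10, 4): section is a regular 12-gon, circumradius r=8.5 (area = (12/2)·8.500²·sin(360°/12) = 216.75 mm²); the 20×20.5 cube at (4.5, 13) contributes its full rectangle (area 410.00 mm²); the cube at (0, 10) is present — its section is the full 4.5×25 rectangle (area 112.50 mm²); Taking the union: the regions partially overlap — summed areas 886.25 mm² minus the doubly-counted overlap 31.90 mm² gives 854.35 mm² — area = 854.35 mm²; the cylinder at (-2, 6) is not intersected at this z (z outside [17.5, 32]); After the difference (first − rest): none of the subtracted shapes is present at this height, so that combined region is unchanged — area = 854.35 mm²; (rotated 25° about Z; rotation is an isometry so areas/perimeters/island counts are preserved). So its area = 854.35 mm². Layer 87 is larger (854.35 vs 520.45 mm²).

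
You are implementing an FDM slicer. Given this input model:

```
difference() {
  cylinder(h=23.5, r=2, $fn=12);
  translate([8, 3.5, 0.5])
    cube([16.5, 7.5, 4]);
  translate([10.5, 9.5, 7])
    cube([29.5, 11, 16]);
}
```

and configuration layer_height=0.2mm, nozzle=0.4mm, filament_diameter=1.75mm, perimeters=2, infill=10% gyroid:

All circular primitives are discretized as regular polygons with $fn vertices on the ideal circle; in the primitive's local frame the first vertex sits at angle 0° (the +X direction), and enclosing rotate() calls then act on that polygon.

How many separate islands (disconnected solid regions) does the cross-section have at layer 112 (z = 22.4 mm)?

1

At z = 22.4 mm: the r=2 cylinder gives a regular 12-gon of circumradius 2 (constant along its height); the cube at (8, 3.5) is not intersected at this z (z outside [0.5, 4.5]); the cube at (10.5, 9.5) is present — its section is the full 29.5×11 rectangle; After the difference (first − rest): starting from the r=2 cylinder, the 29.5×11 cube at (10.5, 9.5) misses the remaining region (no effect) — 1 connected region. Overall, the cross-section is a single solid region. Island count = 1.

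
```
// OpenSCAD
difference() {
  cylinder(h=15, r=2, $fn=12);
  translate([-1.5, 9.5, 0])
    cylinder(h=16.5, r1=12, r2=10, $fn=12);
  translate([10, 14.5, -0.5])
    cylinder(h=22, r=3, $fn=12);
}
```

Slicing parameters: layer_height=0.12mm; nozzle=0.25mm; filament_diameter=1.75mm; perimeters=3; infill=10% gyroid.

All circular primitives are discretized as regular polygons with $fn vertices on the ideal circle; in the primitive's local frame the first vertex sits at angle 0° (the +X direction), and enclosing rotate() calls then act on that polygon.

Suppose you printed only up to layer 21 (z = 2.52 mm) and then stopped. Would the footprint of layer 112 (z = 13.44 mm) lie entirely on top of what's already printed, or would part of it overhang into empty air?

Compare the two slices. At z = 2.52: the r=2 cylinder gives a regular 12-gon of circumradius 2 (constant along its height) (area = (12/2)·2.000²·sin(360°/12) = 12.00 mm²); the cone at (-1.5, 9.5) contributes a regular 12-gon of circumradius 11.695 (interpolated between r1=12 and r2=10 at t=0.153) (area = (12/2)·11.695²·sin(360°/12) = 410.29 mm²); the r=3 cylinder at (10, 14.5) contributes a regular 12-gon of circumradius 3 (area = (12/2)·3.000²·sin(360°/12) = 27.00 mm²); Taking the first minus the rest: starting from the r=2 cylinder (12.00 mm²), the cone at (-1.5, 9.5) partially overlaps it — only the 11.72 mm² overlap (of its 410.29 mm²) is removed, clipping the outline; the r=3 cylinder at (10, 14.5) misses the remaining region (no effect) — area = 0.28 mm². At z = 13.44: the r=2 cylinder gives a regular 12-gon of circumradius 2 (constant along its height) (area = (12/2)·2.000²·sin(360°/12) = 12.00 mm²); the cone at (-1.5, 9.5) (r1=12→r2=10) has section circumradius 10.371 here — a regular 12-gon (area = (12/2)·10.371²·sin(360°/12) = 322.67 mm²); the cylinder at (10, 14.5): section is a regular 12-gon, circumradius r=3 (area = (12/2)·3.000²·sin(360°/12) = 27.00 mm²); Subtracting the remaining from the first: starting from the r=2 cylinder (12.00 mm²), the cone at (-1.5, 9.5) partially overlaps it — only the 7.73 mm² overlap (of its 322.67 mm²) is removed, clipping the outline; the r=3 cylinder at (10, 14.5) misses the remaining region (no effect) — area = 4.27 mm². Checking containment: at z = 13.44 the cross-section extends beyond the z = 2.52 cross-section by about 3.99 mm².

part overhangs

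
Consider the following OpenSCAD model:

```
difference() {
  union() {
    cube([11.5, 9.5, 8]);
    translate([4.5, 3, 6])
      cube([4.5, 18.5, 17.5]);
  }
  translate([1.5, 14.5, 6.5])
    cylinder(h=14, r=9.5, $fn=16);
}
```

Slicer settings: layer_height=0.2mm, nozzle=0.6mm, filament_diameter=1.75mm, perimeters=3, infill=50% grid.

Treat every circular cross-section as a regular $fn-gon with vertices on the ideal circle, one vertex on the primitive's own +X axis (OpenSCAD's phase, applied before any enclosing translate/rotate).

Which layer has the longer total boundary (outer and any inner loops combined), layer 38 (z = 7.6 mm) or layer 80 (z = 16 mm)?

layer 38 (z = 7.6 mm)

Layer 38 (z = 7.6): the cube is present — its section is the full 11.5×9.5 rectangle (perimeter 42.00 mm); the cube at (4.5, 3) is present — its section is the full 4.5×18.5 rectangle (perimeter 46.00 mm); Merging all regions: the regions partially overlap (shared area 29.25 mm²), so the edge portions inside another operand are dropped and the merged outline is re-measured after clipping — boundary = 66.00 mm; the r=9.5 cylinder at (1.5, 14.5) gives a regular 16-gon of circumradius 9.5 (constant along its height) (perimeter = 2·16·9.500·sin(180°/16) = 59.31 mm); Taking the first minus the rest: starting from that combined region, the r=9.5 cylinder at (1.5, 14.5) partially overlaps it — only the 84.28 mm² overlap (of its 276.30 mm²) is removed, clipping the outline — boundary = 44.02 mm. So its perimeter = 44.02 mm. Layer 80 (z = 16): the cube does not reach this height (z outside [0, 8]); the cube at (4.5, 3) (footprint 4.5×18.5) is included at this height (perimeter 46.00 mm); Merging all regions: only the 4.5×18.5 cube at (4.5, 3) is present, so the union is just that shape — boundary = 46.00 mm; the r=9.5 cylinder at (1.5, 14.5) gives a regular 16-gon of circumradius 9.5 (constant along its height) (perimeter = 2·16·9.500·sin(180°/16) = 59.31 mm); Subtracting the remaining from the first: starting from that combined region, the r=9.5 cylinder at (1.5, 14.5) partially overlaps it — only the 65.05 mm² overlap (of its 276.30 mm²) is removed, clipping the outline — boundary = 23.39 mm. So its perimeter = 23.39 mm. Layer 38 is larger (44.02 vs 23.39 mm).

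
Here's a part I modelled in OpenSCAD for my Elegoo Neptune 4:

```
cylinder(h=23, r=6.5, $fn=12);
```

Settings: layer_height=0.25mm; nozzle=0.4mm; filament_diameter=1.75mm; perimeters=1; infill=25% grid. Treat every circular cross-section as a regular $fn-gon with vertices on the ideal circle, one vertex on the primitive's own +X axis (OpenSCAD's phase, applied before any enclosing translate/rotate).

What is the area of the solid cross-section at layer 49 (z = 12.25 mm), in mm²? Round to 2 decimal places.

126.75 mm²

At z = 12.25 mm: the r=6.5 cylinder gives a regular 12-gon of circumradius 6.5 (constant along its height) (area = (12/2)·6.500²·sin(360°/12) = 126.75 mm²). Overall, the cross-section is a single solid region. Net area = 126.75 mm².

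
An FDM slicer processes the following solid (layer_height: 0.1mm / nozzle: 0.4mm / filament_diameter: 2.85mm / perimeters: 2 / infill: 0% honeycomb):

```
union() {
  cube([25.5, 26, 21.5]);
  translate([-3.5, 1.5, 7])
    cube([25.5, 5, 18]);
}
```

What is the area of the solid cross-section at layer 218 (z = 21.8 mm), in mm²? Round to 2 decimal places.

127.50 mm²

At z = 21.8 mm: the cube does not reach this height (z outside [0, 21.5]); the cube at (-3.5, 1.5) (footprint 25.5×5) is included at this height (area 127.50 mm²); Merging all regions: only the 25.5×5 cube at (-3.5, 1.5) is present, so the union is just that shape — area = 127.50 mm². Overall, the cross-section is a single solid region. Net area = 127.50 mm².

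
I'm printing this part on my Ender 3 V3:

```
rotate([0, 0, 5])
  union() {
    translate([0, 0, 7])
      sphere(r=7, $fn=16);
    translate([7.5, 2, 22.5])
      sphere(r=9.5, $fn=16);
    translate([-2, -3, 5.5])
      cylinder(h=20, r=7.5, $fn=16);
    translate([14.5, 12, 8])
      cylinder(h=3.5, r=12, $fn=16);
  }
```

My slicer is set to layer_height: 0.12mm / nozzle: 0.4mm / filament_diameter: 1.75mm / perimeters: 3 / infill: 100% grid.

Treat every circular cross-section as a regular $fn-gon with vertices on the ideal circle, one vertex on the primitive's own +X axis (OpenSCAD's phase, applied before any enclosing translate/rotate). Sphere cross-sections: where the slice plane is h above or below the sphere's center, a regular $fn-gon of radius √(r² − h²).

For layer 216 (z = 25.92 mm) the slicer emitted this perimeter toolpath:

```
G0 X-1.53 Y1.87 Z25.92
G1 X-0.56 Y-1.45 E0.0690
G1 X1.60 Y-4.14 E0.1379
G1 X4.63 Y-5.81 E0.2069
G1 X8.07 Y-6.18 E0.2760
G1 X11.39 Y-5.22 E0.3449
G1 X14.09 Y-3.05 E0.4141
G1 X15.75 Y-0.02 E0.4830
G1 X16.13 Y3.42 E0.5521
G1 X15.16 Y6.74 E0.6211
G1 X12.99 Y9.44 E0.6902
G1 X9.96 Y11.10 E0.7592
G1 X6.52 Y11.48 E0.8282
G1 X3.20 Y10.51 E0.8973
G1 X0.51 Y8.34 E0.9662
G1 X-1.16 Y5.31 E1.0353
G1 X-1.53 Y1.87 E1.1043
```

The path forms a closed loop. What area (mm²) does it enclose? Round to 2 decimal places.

Apply the shoelace formula to the sequence of (X, Y) vertices; enclosed area = 240.54 mm².

240.54 mm²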